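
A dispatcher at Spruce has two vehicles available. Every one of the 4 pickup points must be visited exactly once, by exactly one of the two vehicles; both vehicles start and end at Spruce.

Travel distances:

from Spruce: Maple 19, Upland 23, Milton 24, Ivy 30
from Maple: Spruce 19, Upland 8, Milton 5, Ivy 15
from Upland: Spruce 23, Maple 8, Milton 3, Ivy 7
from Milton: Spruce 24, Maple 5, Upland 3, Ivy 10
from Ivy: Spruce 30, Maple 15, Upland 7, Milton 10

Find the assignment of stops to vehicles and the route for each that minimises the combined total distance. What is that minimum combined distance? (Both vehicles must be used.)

Check every non-empty split of the stops between the two vehicles; for each half take its own optimal tour:
  {Maple} + {Upland, Milton, Ivy}: 38 + 64 = 102
  {Upland} + {Maple, Milton, Ivy}: 46 + 64 = 110
  {Maple, Upland} + {Milton, Ivy}: 50 + 64 = 114
  {Milton} + {Maple, Upland, Ivy}: 48 + 64 = 112
  {Maple, Milton} + {Upland, Ivy}: 48 + 60 = 108
  {Upland, Milton} + {Maple, Ivy}: 50 + 64 = 114
  … (7 splits in total)
Best: vehicle 1 Spruce → Maple → Spruce = 38; vehicle 2 Spruce → Upland → Ivy → Milton → Spruce = 64; combined 102.

102 — the smallest possible combined total.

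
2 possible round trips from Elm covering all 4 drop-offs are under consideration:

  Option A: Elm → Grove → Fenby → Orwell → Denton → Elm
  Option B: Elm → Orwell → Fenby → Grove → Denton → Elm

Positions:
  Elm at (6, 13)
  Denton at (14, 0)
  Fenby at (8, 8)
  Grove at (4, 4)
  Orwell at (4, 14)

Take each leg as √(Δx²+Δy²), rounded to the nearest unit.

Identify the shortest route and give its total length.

Shortest is Option B, total 41.

Option A: 9 + 6 + 7 + 17 + 15 = 54
Option B: 2 + 7 + 6 + 11 + 15 = 41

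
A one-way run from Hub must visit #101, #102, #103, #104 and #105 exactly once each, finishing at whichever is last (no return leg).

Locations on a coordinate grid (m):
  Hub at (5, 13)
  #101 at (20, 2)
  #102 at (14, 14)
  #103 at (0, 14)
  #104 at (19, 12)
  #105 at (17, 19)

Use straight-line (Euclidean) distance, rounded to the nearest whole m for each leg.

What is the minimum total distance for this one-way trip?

Minimum one-way distance = 42 m.

There are 5! = 120 possible orderings.
Hub → #101 → #102 → #103 → #104 → #105: 19+13+14+19+7 = 72
Hub → #101 → #102 → #103 → #105 → #104: 19+13+14+18+7 = 71
Hub → #101 → #102 → #104 → #103 → #105: 19+13+5+19+18 = 74
Hub → #101 → #102 → #104 → #105 → #103: 19+13+5+7+18 = 62
Hub → #101 → #102 → #105 → #103 → #104: 19+13+6+18+19 = 75
Hub → #101 → #102 → #105 → #104 → #103: 19+13+6+7+19 = 64
Hub → #101 → #103 → #102 → #104 → #105: 19+23+14+5+7 = 68
Hub → #101 → #103 → #102 → #105 → #104: 19+23+14+6+7 = 69
Hub → #101 → #103 → #104 → #102 → #105: 19+23+19+5+6 = 72
Hub → #101 → #103 → #104 → #105 → #102: 19+23+19+7+6 = 74
Hub → #101 → #103 → #105 → #102 → #104: 19+23+18+6+5 = 71
Hub → #101 → #103 → #105 → #104 → #102: 19+23+18+7+5 = 72
Hub → #101 → #104 → #102 → #103 → #105: 19+10+5+14+18 = 66
Hub → #101 → #104 → #102 → #105 → #103: 19+10+5+6+18 = 58
… (106 more)
Hub → #103 → #102 → #105 → #104 → #101: 5+14+6+7+10 = 42  ← best
The minimum is 42.
One shortest path: Hub → #103 → #102 → #105 → #104 → #101.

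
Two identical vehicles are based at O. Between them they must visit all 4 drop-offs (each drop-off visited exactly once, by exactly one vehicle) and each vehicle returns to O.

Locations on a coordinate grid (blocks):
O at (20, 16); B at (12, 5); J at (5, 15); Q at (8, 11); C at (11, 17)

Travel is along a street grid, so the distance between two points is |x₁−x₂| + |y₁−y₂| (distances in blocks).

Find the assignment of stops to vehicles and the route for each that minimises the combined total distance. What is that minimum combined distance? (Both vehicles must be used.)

72 blocks — the smallest possible combined total.

Check every non-empty split of the stops between the two vehicles; for each half take its own optimal tour:
  {B} + {J, Q, C}: 38 + 42 = 80
  {J} + {B, Q, C}: 32 + 48 = 80
  {B, J} + {Q, C}: 52 + 36 = 88
  {Q} + {B, J, C}: 34 + 54 = 88
  {B, Q} + {J, C}: 46 + 34 = 80
  {J, Q} + {B, C}: 40 + 42 = 82
  … (7 splits in total)
  {B, J, Q} + {C}: 52 + 20 = 72  ← best
Best: vehicle 1 O → B → Q → J → O = 52; vehicle 2 O → C → O = 20; combined 72.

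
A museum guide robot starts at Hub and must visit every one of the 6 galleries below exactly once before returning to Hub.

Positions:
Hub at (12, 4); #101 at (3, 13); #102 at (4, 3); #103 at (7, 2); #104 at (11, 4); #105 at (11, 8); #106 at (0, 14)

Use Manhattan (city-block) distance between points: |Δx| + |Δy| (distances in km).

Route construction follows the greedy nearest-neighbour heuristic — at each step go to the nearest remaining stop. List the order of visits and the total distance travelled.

From Hub: distances to unvisited — #104=1, #105=5, #103=7, #102=9, #101=18, #106=22. Nearest is #104 (1).
From #104: distances to unvisited — #105=4, #103=6, #102=8, #101=17, #106=21. Nearest is #105 (4).
From #105: distances to unvisited — #103=10, #102=12, #101=13, #106=17. Nearest is #103 (10).
From #103: distances to unvisited — #102=4, #101=15, #106=19. Nearest is #102 (4).
From #102: distances to unvisited — #101=11, #106=15. Nearest is #101 (11).
From #101: distances to unvisited — #106=4. Nearest is #106 (4).
Return #106→Hub: 22.
Total = 1 + 4 + 10 + 4 + 11 + 4 + 22 = 56.

56 km along Hub → #104 → #105 → #103 → #102 → #101 → #106 → Hub.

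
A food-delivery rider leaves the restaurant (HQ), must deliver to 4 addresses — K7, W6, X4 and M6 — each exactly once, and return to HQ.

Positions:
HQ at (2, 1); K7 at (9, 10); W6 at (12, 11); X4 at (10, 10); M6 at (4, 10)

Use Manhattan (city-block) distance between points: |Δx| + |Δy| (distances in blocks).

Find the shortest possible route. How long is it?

With 4 stops there are 4!/2 = 12 distinct round trips (a route and its reverse cost the same).
HQ → K7 → W6 → X4 → M6 → HQ: 16+4+3+6+11 = 40
HQ → K7 → W6 → M6 → X4 → HQ: 16+4+9+6+17 = 52
HQ → K7 → X4 → W6 → M6 → HQ: 16+1+3+9+11 = 40
HQ → K7 → X4 → M6 → W6 → HQ: 16+1+6+9+20 = 52
HQ → K7 → M6 → W6 → X4 → HQ: 16+5+9+3+17 = 50
HQ → K7 → M6 → X4 → W6 → HQ: 16+5+6+3+20 = 50
HQ → W6 → K7 → X4 → M6 → HQ: 20+4+1+6+11 = 42
HQ → W6 → K7 → M6 → X4 → HQ: 20+4+5+6+17 = 52
HQ → W6 → X4 → K7 → M6 → HQ: 20+3+1+5+11 = 40
HQ → W6 → M6 → K7 → X4 → HQ: 20+9+5+1+17 = 52
HQ → X4 → K7 → W6 → M6 → HQ: 17+1+4+9+11 = 42
HQ → X4 → W6 → K7 → M6 → HQ: 17+3+4+5+11 = 40
The minimum is 40.
One optimal route: HQ → K7 → W6 → X4 → M6 → HQ (or its reverse).

Shortest round trip = 40 blocks.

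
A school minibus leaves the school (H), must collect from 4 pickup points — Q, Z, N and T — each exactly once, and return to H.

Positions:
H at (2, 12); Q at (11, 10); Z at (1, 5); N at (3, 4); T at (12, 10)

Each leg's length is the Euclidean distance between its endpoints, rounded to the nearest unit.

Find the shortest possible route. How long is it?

H - Q - Z - N - T - H: 9+11+2+11+10 = 43
H - Q - Z - T - N - H: 9+11+12+11+8 = 51
H - Q - N - Z - T - H: 9+10+2+12+10 = 43
H - Q - N - T - Z - H: 9+10+11+12+7 = 49
H - Q - T - Z - N - H: 9+1+12+2+8 = 32
H - Q - T - N - Z - H: 9+1+11+2+7 = 30
H - Z - Q - N - T - H: 7+11+10+11+10 = 49
H - Z - Q - T - N - H: 7+11+1+11+8 = 38
H - Z - N - Q - T - H: 7+2+10+1+10 = 30
H - Z - T - Q - N - H: 7+12+1+10+8 = 38
H - N - Q - Z - T - H: 8+10+11+12+10 = 51
H - N - Z - Q - T - H: 8+2+11+1+10 = 32
The minimum is 30.
One optimal route: H → Q → T → N → Z → H (or its reverse).

30 — the shortest possible round trip.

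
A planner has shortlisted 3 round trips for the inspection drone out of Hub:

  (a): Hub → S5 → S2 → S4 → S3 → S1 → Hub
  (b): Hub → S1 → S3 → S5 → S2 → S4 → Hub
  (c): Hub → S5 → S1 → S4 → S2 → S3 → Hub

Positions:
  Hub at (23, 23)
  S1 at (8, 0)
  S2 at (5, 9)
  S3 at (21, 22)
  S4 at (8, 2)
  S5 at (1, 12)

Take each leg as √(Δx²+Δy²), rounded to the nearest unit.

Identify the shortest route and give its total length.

72 — (c) is the shortest.

(a): 25 + 5 + 8 + 24 + 26 + 27 = 115
(b): 27 + 26 + 22 + 5 + 8 + 26 = 114
(c): 25 + 14 + 2 + 8 + 21 + 2 = 72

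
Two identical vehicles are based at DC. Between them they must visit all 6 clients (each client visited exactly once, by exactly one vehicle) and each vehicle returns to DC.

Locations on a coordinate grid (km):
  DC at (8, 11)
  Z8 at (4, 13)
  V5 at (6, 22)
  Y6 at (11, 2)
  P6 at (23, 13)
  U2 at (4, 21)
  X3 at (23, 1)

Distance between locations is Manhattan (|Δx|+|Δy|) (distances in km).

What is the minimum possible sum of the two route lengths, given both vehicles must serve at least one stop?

Minimum combined distance: 84 km.

There are 2^5 − 1 = 31 ways to divide the 6 stops into two non-empty groups. For each, the best each vehicle can do is its own shortest tour through its group:
  {Z8} + {V5, Y6, P6, U2, X3}: 12 + 80 = 92
  {V5} + {Z8, Y6, P6, U2, X3}: 26 + 78 = 104
  {Z8, V5} + {Y6, P6, U2, X3}: 30 + 78 = 108
  {Y6} + {Z8, V5, P6, U2, X3}: 24 + 80 = 104
  {Z8, Y6} + {V5, P6, U2, X3}: 36 + 80 = 116
  {V5, Y6} + {Z8, P6, U2, X3}: 50 + 78 = 128
  … (31 splits in total)
  {Z8, V5, U2} + {Y6, P6, X3}: 30 + 54 = 84  ← best
Best: vehicle 1 DC → Z8 → U2 → V5 → DC = 30; vehicle 2 DC → Y6 → X3 → P6 → DC = 54; combined 84.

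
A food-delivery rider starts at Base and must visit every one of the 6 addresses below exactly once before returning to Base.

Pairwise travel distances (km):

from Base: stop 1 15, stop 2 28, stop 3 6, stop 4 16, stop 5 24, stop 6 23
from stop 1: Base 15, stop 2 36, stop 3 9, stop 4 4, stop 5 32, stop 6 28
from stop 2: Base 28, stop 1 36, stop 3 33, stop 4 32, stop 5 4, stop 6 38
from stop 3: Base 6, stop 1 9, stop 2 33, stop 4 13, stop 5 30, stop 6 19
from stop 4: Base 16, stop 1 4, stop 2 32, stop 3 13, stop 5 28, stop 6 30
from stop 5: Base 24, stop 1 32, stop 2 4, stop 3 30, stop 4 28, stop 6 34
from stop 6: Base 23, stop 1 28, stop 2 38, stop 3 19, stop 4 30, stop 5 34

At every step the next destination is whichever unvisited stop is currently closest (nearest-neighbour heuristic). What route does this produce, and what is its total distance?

At Base the remaining stops are stop 3 6, stop 1 15, stop 4 16, stop 6 23, stop 5 24, stop 2 28; go to stop 3.
At stop 3 the remaining stops are stop 1 9, stop 4 13, stop 6 19, stop 5 30, stop 2 33; go to stop 1.
At stop 1 the remaining stops are stop 4 4, stop 6 28, stop 5 32, stop 2 36; go to stop 4.
At stop 4 the remaining stops are stop 5 28, stop 6 30, stop 2 32; go to stop 5.
At stop 5 the remaining stops are stop 2 4, stop 6 34; go to stop 2.
At stop 2 the remaining stops are stop 6 38; go to stop 6.
Return stop 6→Base: 23.
Total = 6 + 9 + 4 + 28 + 4 + 38 + 23 = 112.

Total distance 112 km via the nearest-neighbour route Base → stop 3 → stop 1 → stop 4 → stop 5 → stop 2 → stop 6 → Base.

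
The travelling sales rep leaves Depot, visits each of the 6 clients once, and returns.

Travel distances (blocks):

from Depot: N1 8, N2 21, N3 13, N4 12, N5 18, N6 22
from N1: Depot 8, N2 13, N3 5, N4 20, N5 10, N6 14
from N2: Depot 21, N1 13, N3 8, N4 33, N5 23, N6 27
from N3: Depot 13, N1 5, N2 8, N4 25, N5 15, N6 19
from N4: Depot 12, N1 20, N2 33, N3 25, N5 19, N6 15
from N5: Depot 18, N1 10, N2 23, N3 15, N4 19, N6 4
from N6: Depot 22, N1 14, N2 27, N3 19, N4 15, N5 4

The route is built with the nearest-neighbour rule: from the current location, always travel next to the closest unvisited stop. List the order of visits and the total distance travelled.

At Depot the remaining stops are N1 8, N4 12, N3 13, N5 18, N2 21, N6 22; go to N1.
At N1 the remaining stops are N3 5, N5 10, N2 13, N6 14, N4 20; go to N3.
At N3 the remaining stops are N2 8, N5 15, N6 19, N4 25; go to N2.
At N2 the remaining stops are N5 23, N6 27, N4 33; go to N5.
At N5 the remaining stops are N6 4, N4 19; go to N6.
At N6 the remaining stops are N4 15; go to N4.
Return N4→Depot: 12.
Total = 8 + 5 + 8 + 23 + 4 + 15 + 12 = 75.

Total distance 75 blocks via the nearest-neighbour route Depot → N1 → N3 → N2 → N5 → N6 → N4 → Depot.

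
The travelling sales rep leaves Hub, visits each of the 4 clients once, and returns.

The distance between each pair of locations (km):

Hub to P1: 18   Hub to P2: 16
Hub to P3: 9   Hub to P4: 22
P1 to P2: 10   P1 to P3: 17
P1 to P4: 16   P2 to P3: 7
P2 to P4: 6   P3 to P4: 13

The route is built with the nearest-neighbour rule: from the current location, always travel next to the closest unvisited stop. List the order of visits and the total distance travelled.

56 km along Hub → P3 → P2 → P4 → P1 → Hub.

At Hub the remaining stops are P3 9, P2 16, P1 18, P4 22; go to P3.
At P3 the remaining stops are P2 7, P4 13, P1 17; go to P2.
At P2 the remaining stops are P4 6, P1 10; go to P4.
At P4 the remaining stops are P1 16; go to P1.
Return P1→Hub: 18.
Total = 9 + 7 + 6 + 16 + 18 = 56.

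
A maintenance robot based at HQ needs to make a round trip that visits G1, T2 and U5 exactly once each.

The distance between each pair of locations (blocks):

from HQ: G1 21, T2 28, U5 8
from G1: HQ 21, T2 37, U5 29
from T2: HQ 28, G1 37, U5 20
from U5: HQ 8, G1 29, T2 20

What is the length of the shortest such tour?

Minimum total distance: 86 blocks.

HQ - G1 - T2 - U5 - HQ: 21+37+20+8 = 86
HQ - G1 - U5 - T2 - HQ: 21+29+20+28 = 98
HQ - T2 - G1 - U5 - HQ: 28+37+29+8 = 102
The minimum is 86.
One optimal route: HQ → G1 → T2 → U5 → HQ (or its reverse).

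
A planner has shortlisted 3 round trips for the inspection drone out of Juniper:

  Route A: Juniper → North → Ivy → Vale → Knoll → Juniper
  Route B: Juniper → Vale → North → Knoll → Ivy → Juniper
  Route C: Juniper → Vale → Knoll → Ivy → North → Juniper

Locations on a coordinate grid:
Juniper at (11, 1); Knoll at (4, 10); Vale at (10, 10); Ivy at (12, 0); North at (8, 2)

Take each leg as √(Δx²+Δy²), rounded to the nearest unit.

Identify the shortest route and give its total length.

Route A: 3 + 4 + 10 + 6 + 11 = 34
Route B: 9 + 8 + 9 + 13 + 1 = 40
Route C: 9 + 6 + 13 + 4 + 3 = 35

34 — Route A is the shortest.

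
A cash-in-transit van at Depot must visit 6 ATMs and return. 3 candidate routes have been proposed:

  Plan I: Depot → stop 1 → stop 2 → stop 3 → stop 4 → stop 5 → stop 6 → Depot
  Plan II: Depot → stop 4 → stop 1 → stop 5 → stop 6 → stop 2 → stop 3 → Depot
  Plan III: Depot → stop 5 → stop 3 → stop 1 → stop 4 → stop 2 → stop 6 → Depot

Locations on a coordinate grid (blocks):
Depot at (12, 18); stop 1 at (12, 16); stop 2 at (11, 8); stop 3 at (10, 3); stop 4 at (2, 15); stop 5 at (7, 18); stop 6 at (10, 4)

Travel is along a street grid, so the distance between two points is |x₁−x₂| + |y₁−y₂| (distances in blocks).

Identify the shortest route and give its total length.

76 blocks — Plan II is the shortest.

Plan I: 2 + 9 + 6 + 20 + 8 + 17 + 16 = 78
Plan II: 13 + 11 + 7 + 17 + 5 + 6 + 17 = 76
Plan III: 5 + 18 + 15 + 11 + 16 + 5 + 16 = 86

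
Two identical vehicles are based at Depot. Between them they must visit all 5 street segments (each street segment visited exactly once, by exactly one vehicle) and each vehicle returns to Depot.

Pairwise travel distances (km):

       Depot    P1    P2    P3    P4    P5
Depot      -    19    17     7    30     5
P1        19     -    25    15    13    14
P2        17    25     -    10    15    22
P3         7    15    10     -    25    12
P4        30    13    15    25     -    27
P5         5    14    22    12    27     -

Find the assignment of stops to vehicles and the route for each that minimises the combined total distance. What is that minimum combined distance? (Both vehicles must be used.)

74 km — the smallest possible combined total.

Check every non-empty split of the stops between the two vehicles; for each half take its own optimal tour:
  {P1} + {P2, P3, P4, P5}: 38 + 64 = 102
  {P2} + {P1, P3, P4, P5}: 34 + 64 = 98
  {P1, P2} + {P3, P4, P5}: 61 + 64 = 125
  {P3} + {P1, P2, P4, P5}: 14 + 64 = 78
  {P1, P3} + {P2, P4, P5}: 41 + 64 = 105
  {P2, P3} + {P1, P4, P5}: 34 + 62 = 96
  … (15 splits in total)
  {P1, P2, P3, P4} + {P5}: 64 + 10 = 74  ← best
Best: vehicle 1 Depot → P1 → P4 → P2 → P3 → Depot = 64; vehicle 2 Depot → P5 → Depot = 10; combined 74.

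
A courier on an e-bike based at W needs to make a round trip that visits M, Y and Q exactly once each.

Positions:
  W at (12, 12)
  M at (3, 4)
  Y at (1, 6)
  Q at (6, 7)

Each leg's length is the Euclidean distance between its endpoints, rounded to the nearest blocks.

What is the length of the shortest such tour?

There are 3 distinct closed tours to check (reversals are equivalent).
W - M - Y - Q - W: 12+3+5+8 = 28
W - M - Q - Y - W: 12+4+5+13 = 34
W - Y - M - Q - W: 13+3+4+8 = 28
The minimum is 28.
One optimal route: W → M → Y → Q → W (or its reverse).

28 blocks — the shortest possible round trip.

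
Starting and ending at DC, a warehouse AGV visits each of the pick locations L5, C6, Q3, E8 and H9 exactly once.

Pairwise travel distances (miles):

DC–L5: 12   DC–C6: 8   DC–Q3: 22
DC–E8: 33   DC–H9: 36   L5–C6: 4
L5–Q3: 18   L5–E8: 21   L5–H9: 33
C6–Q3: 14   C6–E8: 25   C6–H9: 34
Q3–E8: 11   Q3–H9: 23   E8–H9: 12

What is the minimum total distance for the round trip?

Shortest round trip = 89 miles.

With 5 stops there are 5!/2 = 60 distinct round trips (a route and its reverse cost the same).
DC → L5 → C6 → Q3 → E8 → H9 → DC: 12+4+14+11+12+36 = 89
DC → L5 → C6 → Q3 → H9 → E8 → DC: 12+4+14+23+12+33 = 98
DC → L5 → C6 → E8 → Q3 → H9 → DC: 12+4+25+11+23+36 = 111
DC → L5 → C6 → E8 → H9 → Q3 → DC: 12+4+25+12+23+22 = 98
DC → L5 → C6 → H9 → Q3 → E8 → DC: 12+4+34+23+11+33 = 117
DC → L5 → C6 → H9 → E8 → Q3 → DC: 12+4+34+12+11+22 = 95
DC → L5 → Q3 → C6 → E8 → H9 → DC: 12+18+14+25+12+36 = 117
DC → L5 → Q3 → C6 → H9 → E8 → DC: 12+18+14+34+12+33 = 123
DC → L5 → Q3 → E8 → C6 → H9 → DC: 12+18+11+25+34+36 = 136
DC → L5 → Q3 → E8 → H9 → C6 → DC: 12+18+11+12+34+8 = 95
DC → L5 → Q3 → H9 → C6 → E8 → DC: 12+18+23+34+25+33 = 145
DC → L5 → Q3 → H9 → E8 → C6 → DC: 12+18+23+12+25+8 = 98
DC → L5 → E8 → C6 → Q3 → H9 → DC: 12+21+25+14+23+36 = 131
DC → L5 → E8 → C6 → H9 → Q3 → DC: 12+21+25+34+23+22 = 137
… (46 more)
The minimum is 89.
One optimal route: DC → L5 → C6 → Q3 → E8 → H9 → DC (or its reverse).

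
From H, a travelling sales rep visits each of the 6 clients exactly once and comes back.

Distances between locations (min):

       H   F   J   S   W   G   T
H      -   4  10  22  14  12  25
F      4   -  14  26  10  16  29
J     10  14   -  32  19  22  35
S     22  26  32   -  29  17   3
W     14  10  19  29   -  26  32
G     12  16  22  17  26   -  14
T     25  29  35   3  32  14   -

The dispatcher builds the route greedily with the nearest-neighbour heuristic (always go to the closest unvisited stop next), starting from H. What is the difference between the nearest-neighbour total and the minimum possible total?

H: F=4, J=10, G=12, W=14, S=22, T=25 ⇒ F
F: W=10, J=14, G=16, S=26, T=29 ⇒ W
W: J=19, G=26, S=29, T=32 ⇒ J
J: G=22, S=32, T=35 ⇒ G
G: T=14, S=17 ⇒ T
T: S=3 ⇒ S
NN route H → F → W → J → G → T → S → H costs 94.
Optimal: H → F → W → S → T → G → J → H costs 92 (by enumerating all 360 distinct tours).
Excess = 94 − 92 = 2.

The nearest-neighbour route is 2 min longer than optimal.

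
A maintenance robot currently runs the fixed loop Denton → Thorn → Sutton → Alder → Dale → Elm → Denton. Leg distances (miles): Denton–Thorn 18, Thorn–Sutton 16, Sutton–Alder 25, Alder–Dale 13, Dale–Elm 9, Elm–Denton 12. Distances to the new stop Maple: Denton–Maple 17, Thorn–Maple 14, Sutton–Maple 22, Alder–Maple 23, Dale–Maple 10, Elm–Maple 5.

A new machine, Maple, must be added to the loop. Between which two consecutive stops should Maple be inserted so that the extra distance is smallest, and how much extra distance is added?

Insertion cost between consecutive stops i–j is d(i,Maple) + d(Maple,j) − d(i,j):
  between Denton and Thorn: 17 + 14 − 18 = 13
  between Thorn and Sutton: 14 + 22 − 16 = 20
  between Sutton and Alder: 22 + 23 − 25 = 20
  between Alder and Dale: 23 + 10 − 13 = 20
  between Dale and Elm: 10 + 5 − 9 = 6
  between Elm and Denton: 5 + 17 − 12 = 10
Cheapest insertion is between Dale and Elm, adding 6.
New total = 93 + 6 = 99.

Adding 6 miles by placing Maple on the Dale–Elm leg.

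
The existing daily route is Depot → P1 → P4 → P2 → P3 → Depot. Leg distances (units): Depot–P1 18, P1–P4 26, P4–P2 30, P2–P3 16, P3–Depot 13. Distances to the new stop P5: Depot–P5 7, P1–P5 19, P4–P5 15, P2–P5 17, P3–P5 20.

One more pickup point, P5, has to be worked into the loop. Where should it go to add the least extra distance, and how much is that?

+2 — insert P5 between P4 and P2.

Insertion cost between consecutive stops i–j is d(i,P5) + d(P5,j) − d(i,j):
  between Depot and P1: 7 + 19 − 18 = 8
  between P1 and P4: 19 + 15 − 26 = 8
  between P4 and P2: 15 + 17 − 30 = 2
  between P2 and P3: 17 + 20 − 16 = 21
  between P3 and Depot: 20 + 7 − 13 = 14
Cheapest insertion is between P4 and P2, adding 2.
New total = 103 + 2 = 105.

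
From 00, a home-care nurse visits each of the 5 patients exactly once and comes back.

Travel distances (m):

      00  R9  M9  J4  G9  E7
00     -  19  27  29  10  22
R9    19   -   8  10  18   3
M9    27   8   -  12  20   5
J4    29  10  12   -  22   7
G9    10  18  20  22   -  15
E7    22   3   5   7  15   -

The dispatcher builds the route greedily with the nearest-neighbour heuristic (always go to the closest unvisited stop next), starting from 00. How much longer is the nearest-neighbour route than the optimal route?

Excess over optimum: 6 m.

00: G9=10, R9=19, E7=22, M9=27, J4=29 ⇒ G9
G9: E7=15, R9=18, M9=20, J4=22 ⇒ E7
E7: R9=3, M9=5, J4=7 ⇒ R9
R9: M9=8, J4=10 ⇒ M9
M9: J4=12 ⇒ J4
NN route 00 → G9 → E7 → R9 → M9 → J4 → 00 costs 77.
Optimal: 00 → R9 → M9 → J4 → E7 → G9 → 00 costs 71 (by enumerating all 60 distinct tours).
Excess = 77 − 71 = 6.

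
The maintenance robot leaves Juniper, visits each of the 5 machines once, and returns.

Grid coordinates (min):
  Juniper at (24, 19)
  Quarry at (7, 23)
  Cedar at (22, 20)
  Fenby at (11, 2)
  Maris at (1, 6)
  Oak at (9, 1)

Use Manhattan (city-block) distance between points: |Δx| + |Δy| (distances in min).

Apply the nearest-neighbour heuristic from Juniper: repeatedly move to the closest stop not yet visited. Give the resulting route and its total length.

At Juniper the remaining stops are Cedar 3, Quarry 21, Fenby 30, Oak 33, Maris 36; go to Cedar.
At Cedar the remaining stops are Quarry 18, Fenby 29, Oak 32, Maris 35; go to Quarry.
At Quarry the remaining stops are Maris 23, Oak 24, Fenby 25; go to Maris.
At Maris the remaining stops are Oak 13, Fenby 14; go to Oak.
At Oak the remaining stops are Fenby 3; go to Fenby.
Return Fenby→Juniper: 30.
Total = 3 + 18 + 23 + 13 + 3 + 30 = 90.

Total distance 90 min via the nearest-neighbour route Juniper → Cedar → Quarry → Maris → Oak → Fenby → Juniper.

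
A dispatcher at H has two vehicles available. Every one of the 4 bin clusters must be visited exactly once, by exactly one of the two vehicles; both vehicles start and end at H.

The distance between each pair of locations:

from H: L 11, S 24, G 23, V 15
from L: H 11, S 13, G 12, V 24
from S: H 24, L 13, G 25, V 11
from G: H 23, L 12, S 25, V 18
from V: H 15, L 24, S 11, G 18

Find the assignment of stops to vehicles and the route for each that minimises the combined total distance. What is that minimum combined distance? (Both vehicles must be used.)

96 — the smallest possible combined total.

There are 2^3 − 1 = 7 ways to divide the 4 stops into two non-empty groups. For each, the best each vehicle can do is its own shortest tour through its group:
  {L} + {S, G, V}: 22 + 74 = 96
  {S} + {L, G, V}: 48 + 56 = 104
  {L, S} + {G, V}: 48 + 56 = 104
  {G} + {L, S, V}: 46 + 50 = 96
  {L, G} + {S, V}: 46 + 50 = 96
  {S, G} + {L, V}: 72 + 50 = 122
  … (7 splits in total)
Best: vehicle 1 H → L → H = 22; vehicle 2 H → G → S → V → H = 74; combined 96.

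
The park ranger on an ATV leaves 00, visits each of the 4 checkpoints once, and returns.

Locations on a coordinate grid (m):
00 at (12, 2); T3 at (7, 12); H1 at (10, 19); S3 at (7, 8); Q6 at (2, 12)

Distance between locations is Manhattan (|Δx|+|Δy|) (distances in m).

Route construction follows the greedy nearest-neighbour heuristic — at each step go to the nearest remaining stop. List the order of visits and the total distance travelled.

Total distance 54 m via the nearest-neighbour route 00 → S3 → T3 → Q6 → H1 → 00.

00 → [S3:11 / T3:15 / H1:19 / Q6:20] → S3 (11)
S3 → [T3:4 / Q6:9 / H1:14] → T3 (4)
T3 → [Q6:5 / H1:10] → Q6 (5)
Q6 → [H1:15] → H1 (15)
Return H1→00: 19.
Total = 11 + 4 + 5 + 15 + 19 = 54.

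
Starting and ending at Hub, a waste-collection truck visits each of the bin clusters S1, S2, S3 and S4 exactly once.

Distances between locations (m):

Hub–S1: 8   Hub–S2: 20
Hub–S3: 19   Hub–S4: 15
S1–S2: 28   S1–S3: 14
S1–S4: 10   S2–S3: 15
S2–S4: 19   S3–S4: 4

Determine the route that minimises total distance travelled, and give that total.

57 m — the shortest possible round trip.

With 4 stops there are 4!/2 = 12 distinct round trips (a route and its reverse cost the same).
Hub - S1 - S2 - S3 - S4 - Hub: 8+28+15+4+15 = 70
Hub - S1 - S2 - S4 - S3 - Hub: 8+28+19+4+19 = 78
Hub - S1 - S3 - S2 - S4 - Hub: 8+14+15+19+15 = 71
Hub - S1 - S3 - S4 - S2 - Hub: 8+14+4+19+20 = 65
Hub - S1 - S4 - S2 - S3 - Hub: 8+10+19+15+19 = 71
Hub - S1 - S4 - S3 - S2 - Hub: 8+10+4+15+20 = 57
Hub - S2 - S1 - S3 - S4 - Hub: 20+28+14+4+15 = 81
Hub - S2 - S1 - S4 - S3 - Hub: 20+28+10+4+19 = 81
Hub - S2 - S3 - S1 - S4 - Hub: 20+15+14+10+15 = 74
Hub - S2 - S4 - S1 - S3 - Hub: 20+19+10+14+19 = 82
Hub - S3 - S1 - S2 - S4 - Hub: 19+14+28+19+15 = 95
Hub - S3 - S2 - S1 - S4 - Hub: 19+15+28+10+15 = 87
The minimum is 57.
One optimal route: Hub → S1 → S4 → S3 → S2 → Hub (or its reverse).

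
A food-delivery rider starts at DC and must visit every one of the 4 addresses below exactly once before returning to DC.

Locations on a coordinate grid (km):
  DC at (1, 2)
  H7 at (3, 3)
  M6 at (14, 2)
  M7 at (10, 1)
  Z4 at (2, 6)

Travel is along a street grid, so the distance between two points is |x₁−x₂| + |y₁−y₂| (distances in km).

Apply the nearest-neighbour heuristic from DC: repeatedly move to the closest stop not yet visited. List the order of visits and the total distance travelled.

Total distance 38 km via the nearest-neighbour route DC → H7 → Z4 → M7 → M6 → DC.

From DC: distances to unvisited — H7=3, Z4=5, M7=10, M6=13. Nearest is H7 (3).
From H7: distances to unvisited — Z4=4, M7=9, M6=12. Nearest is Z4 (4).
From Z4: distances to unvisited — M7=13, M6=16. Nearest is M7 (13).
From M7: distances to unvisited — M6=5. Nearest is M6 (5).
Return M6→DC: 13.
Total = 3 + 4 + 13 + 5 + 13 = 38.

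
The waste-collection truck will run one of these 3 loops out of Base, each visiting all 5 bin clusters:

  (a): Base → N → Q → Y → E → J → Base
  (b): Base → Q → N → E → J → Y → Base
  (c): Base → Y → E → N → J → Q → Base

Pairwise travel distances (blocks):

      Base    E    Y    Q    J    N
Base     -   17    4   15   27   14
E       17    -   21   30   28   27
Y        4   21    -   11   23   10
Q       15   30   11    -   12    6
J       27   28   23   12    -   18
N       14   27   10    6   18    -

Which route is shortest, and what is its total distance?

(a): 14 + 6 + 11 + 21 + 28 + 27 = 107
(b): 15 + 6 + 27 + 28 + 23 + 4 = 103
(c): 4 + 21 + 27 + 18 + 12 + 15 = 97

97 blocks — (c) is the shortest.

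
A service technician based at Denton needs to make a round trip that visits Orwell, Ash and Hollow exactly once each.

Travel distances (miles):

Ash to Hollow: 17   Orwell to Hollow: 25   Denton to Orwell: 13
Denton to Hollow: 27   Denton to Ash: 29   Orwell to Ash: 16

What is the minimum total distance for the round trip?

There are 3 distinct closed tours to check (reversals are equivalent).
Denton → Orwell → Ash → Hollow → Denton: 13+16+17+27 = 73
Denton → Orwell → Hollow → Ash → Denton: 13+25+17+29 = 84
Denton → Ash → Orwell → Hollow → Denton: 29+16+25+27 = 97
The minimum is 73.
One optimal route: Denton → Orwell → Ash → Hollow → Denton (or its reverse).

Minimum total distance: 73 miles.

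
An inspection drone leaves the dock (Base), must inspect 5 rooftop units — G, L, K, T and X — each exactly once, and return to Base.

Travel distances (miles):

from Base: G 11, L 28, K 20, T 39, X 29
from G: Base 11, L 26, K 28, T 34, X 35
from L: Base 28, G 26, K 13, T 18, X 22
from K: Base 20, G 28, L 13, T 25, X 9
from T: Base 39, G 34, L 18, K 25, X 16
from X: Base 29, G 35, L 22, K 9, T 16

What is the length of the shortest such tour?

There are 60 distinct closed tours to check (reversals are equivalent).
Base → G → L → K → T → X → Base: 11+26+13+25+16+29 = 120
Base → G → L → K → X → T → Base: 11+26+13+9+16+39 = 114
Base → G → L → T → K → X → Base: 11+26+18+25+9+29 = 118
Base → G → L → T → X → K → Base: 11+26+18+16+9+20 = 100
Base → G → L → X → K → T → Base: 11+26+22+9+25+39 = 132
Base → G → L → X → T → K → Base: 11+26+22+16+25+20 = 120
Base → G → K → L → T → X → Base: 11+28+13+18+16+29 = 115
Base → G → K → L → X → T → Base: 11+28+13+22+16+39 = 129
Base → G → K → T → L → X → Base: 11+28+25+18+22+29 = 133
Base → G → K → T → X → L → Base: 11+28+25+16+22+28 = 130
Base → G → K → X → L → T → Base: 11+28+9+22+18+39 = 127
Base → G → K → X → T → L → Base: 11+28+9+16+18+28 = 110
Base → G → T → L → K → X → Base: 11+34+18+13+9+29 = 114
Base → G → T → L → X → K → Base: 11+34+18+22+9+20 = 114
… (46 more)
The minimum is 100.
One optimal route: Base → G → L → T → X → K → Base (or its reverse).

Shortest round trip = 100 miles.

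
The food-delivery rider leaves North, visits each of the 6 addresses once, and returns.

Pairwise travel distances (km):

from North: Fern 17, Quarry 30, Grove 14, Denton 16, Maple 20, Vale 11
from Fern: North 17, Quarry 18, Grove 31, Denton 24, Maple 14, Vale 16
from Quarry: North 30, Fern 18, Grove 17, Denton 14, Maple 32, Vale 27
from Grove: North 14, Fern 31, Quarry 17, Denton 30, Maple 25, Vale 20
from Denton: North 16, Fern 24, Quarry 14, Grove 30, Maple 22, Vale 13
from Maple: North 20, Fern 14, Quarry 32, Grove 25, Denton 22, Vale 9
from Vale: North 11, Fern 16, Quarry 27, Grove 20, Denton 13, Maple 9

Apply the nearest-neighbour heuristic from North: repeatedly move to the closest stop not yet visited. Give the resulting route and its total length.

110 km along North → Vale → Maple → Fern → Quarry → Denton → Grove → North.

From North: distances to unvisited — Vale=11, Grove=14, Denton=16, Fern=17, Maple=20, Quarry=30. Nearest is Vale (11).
From Vale: distances to unvisited — Maple=9, Denton=13, Fern=16, Grove=20, Quarry=27. Nearest is Maple (9).
From Maple: distances to unvisited — Fern=14, Denton=22, Grove=25, Quarry=32. Nearest is Fern (14).
From Fern: distances to unvisited — Quarry=18, Denton=24, Grove=31. Nearest is Quarry (18).
From Quarry: distances to unvisited — Denton=14, Grove=17. Nearest is Denton (14).
From Denton: distances to unvisited — Grove=30. Nearest is Grove (30).
Return Grove→North: 14.
Total = 11 + 9 + 14 + 18 + 14 + 30 + 14 = 110.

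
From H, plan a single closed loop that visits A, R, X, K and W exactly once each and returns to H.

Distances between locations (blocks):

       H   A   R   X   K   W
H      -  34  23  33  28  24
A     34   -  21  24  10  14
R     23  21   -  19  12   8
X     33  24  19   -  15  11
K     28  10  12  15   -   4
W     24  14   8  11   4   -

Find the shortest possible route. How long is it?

Shortest round trip = 101 blocks.

There are 60 distinct closed tours to check (reversals are equivalent).
H→A→R→X→K→W→H: 34+21+19+15+4+24 = 117
H→A→R→X→W→K→H: 34+21+19+11+4+28 = 117
H→A→R→K→X→W→H: 34+21+12+15+11+24 = 117
H→A→R→K→W→X→H: 34+21+12+4+11+33 = 115
H→A→R→W→X→K→H: 34+21+8+11+15+28 = 117
H→A→R→W→K→X→H: 34+21+8+4+15+33 = 115
H→A→X→R→K→W→H: 34+24+19+12+4+24 = 117
H→A→X→R→W→K→H: 34+24+19+8+4+28 = 117
H→A→X→K→R→W→H: 34+24+15+12+8+24 = 117
H→A→X→K→W→R→H: 34+24+15+4+8+23 = 108
H→A→X→W→R→K→H: 34+24+11+8+12+28 = 117
H→A→X→W→K→R→H: 34+24+11+4+12+23 = 108
H→A→K→R→X→W→H: 34+10+12+19+11+24 = 110
H→A→K→R→W→X→H: 34+10+12+8+11+33 = 108
… (46 more)
H→A→K→X→W→R→H: 34+10+15+11+8+23 = 101  ← best
The minimum is 101.
One optimal route: H → A → K → X → W → R → H (or its reverse).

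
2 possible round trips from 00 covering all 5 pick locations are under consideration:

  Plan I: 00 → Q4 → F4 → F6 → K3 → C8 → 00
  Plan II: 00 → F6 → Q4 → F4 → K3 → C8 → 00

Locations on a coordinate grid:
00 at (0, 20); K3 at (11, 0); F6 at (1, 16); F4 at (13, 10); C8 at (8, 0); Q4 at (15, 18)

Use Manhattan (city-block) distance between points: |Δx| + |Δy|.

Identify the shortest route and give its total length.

74 — Plan II is the shortest.

Plan I: 17 + 10 + 18 + 26 + 3 + 28 = 102
Plan II: 5 + 16 + 10 + 12 + 3 + 28 = 74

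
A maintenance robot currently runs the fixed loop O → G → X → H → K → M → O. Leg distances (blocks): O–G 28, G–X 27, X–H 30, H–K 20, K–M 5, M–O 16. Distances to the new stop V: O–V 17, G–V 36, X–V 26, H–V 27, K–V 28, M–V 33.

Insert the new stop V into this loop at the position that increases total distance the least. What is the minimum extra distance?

+23 blocks — insert V between X and H.

Insertion cost between consecutive stops i–j is d(i,V) + d(V,j) − d(i,j):
  between O and G: 17 + 36 − 28 = 25
  between G and X: 36 + 26 − 27 = 35
  between X and H: 26 + 27 − 30 = 23
  between H and K: 27 + 28 − 20 = 35
  between K and M: 28 + 33 − 5 = 56
  between M and O: 33 + 17 − 16 = 34
Cheapest insertion is between X and H, adding 23.
New total = 126 + 23 = 149.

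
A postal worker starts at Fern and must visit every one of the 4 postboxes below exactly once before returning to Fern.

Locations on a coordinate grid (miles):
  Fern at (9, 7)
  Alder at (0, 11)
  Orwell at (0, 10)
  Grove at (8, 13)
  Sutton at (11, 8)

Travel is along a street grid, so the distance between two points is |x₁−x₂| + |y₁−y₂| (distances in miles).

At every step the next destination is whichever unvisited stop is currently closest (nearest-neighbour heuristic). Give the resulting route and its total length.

Fern → [Sutton:3 / Grove:7 / Orwell:12 / Alder:13] → Sutton (3)
Sutton → [Grove:8 / Orwell:13 / Alder:14] → Grove (8)
Grove → [Alder:10 / Orwell:11] → Alder (10)
Alder → [Orwell:1] → Orwell (1)
Return Orwell→Fern: 12.
Total = 3 + 8 + 10 + 1 + 12 = 34.

34 miles along Fern → Sutton → Grove → Alder → Orwell → Fern.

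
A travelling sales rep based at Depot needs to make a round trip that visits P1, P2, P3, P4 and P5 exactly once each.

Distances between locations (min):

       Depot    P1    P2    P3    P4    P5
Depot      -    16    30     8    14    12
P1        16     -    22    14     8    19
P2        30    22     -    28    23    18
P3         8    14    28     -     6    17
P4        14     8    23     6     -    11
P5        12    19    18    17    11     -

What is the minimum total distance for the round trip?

Shortest round trip = 74 min.

With 5 stops there are 5!/2 = 60 distinct round trips (a route and its reverse cost the same).
Depot-P1-P2-P3-P4-P5-Depot: 16+22+28+6+11+12 = 95
Depot-P1-P2-P3-P5-P4-Depot: 16+22+28+17+11+14 = 108
Depot-P1-P2-P4-P3-P5-Depot: 16+22+23+6+17+12 = 96
Depot-P1-P2-P4-P5-P3-Depot: 16+22+23+11+17+8 = 97
Depot-P1-P2-P5-P3-P4-Depot: 16+22+18+17+6+14 = 93
Depot-P1-P2-P5-P4-P3-Depot: 16+22+18+11+6+8 = 81
Depot-P1-P3-P2-P4-P5-Depot: 16+14+28+23+11+12 = 104
Depot-P1-P3-P2-P5-P4-Depot: 16+14+28+18+11+14 = 101
Depot-P1-P3-P4-P2-P5-Depot: 16+14+6+23+18+12 = 89
Depot-P1-P3-P4-P5-P2-Depot: 16+14+6+11+18+30 = 95
Depot-P1-P3-P5-P2-P4-Depot: 16+14+17+18+23+14 = 102
Depot-P1-P3-P5-P4-P2-Depot: 16+14+17+11+23+30 = 111
Depot-P1-P4-P2-P3-P5-Depot: 16+8+23+28+17+12 = 104
Depot-P1-P4-P2-P5-P3-Depot: 16+8+23+18+17+8 = 90
… (46 more)
Depot-P3-P4-P1-P2-P5-Depot: 8+6+8+22+18+12 = 74  ← best
The minimum is 74.
One optimal route: Depot → P3 → P4 → P1 → P2 → P5 → Depot (or its reverse).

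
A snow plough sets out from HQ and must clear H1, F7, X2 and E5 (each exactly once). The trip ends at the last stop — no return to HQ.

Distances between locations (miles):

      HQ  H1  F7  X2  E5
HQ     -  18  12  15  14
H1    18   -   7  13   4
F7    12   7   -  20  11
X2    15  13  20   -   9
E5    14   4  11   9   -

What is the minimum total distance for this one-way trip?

There are 4! = 24 possible orderings.
HQ → H1 → F7 → X2 → E5: 18+7+20+9 = 54
HQ → H1 → F7 → E5 → X2: 18+7+11+9 = 45
HQ → H1 → X2 → F7 → E5: 18+13+20+11 = 62
HQ → H1 → X2 → E5 → F7: 18+13+9+11 = 51
HQ → H1 → E5 → F7 → X2: 18+4+11+20 = 53
HQ → H1 → E5 → X2 → F7: 18+4+9+20 = 51
HQ → F7 → H1 → X2 → E5: 12+7+13+9 = 41
HQ → F7 → H1 → E5 → X2: 12+7+4+9 = 32
HQ → F7 → X2 → H1 → E5: 12+20+13+4 = 49
HQ → F7 → X2 → E5 → H1: 12+20+9+4 = 45
HQ → F7 → E5 → H1 → X2: 12+11+4+13 = 40
HQ → F7 → E5 → X2 → H1: 12+11+9+13 = 45
HQ → X2 → H1 → F7 → E5: 15+13+7+11 = 46
HQ → X2 → H1 → E5 → F7: 15+13+4+11 = 43
… (10 more)
The minimum is 32.
One shortest path: HQ → F7 → H1 → E5 → X2.

32 miles — the minimum one-way total.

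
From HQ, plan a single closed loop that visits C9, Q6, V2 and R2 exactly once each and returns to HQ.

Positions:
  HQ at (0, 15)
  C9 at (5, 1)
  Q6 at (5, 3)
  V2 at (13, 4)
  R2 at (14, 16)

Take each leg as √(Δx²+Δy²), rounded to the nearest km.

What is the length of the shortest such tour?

50 km — the shortest possible round trip.

With 4 stops there are 4!/2 = 12 distinct round trips (a route and its reverse cost the same).
HQ-C9-Q6-V2-R2-HQ: 15+2+8+12+14 = 51
HQ-C9-Q6-R2-V2-HQ: 15+2+16+12+17 = 62
HQ-C9-V2-Q6-R2-HQ: 15+9+8+16+14 = 62
HQ-C9-V2-R2-Q6-HQ: 15+9+12+16+13 = 65
HQ-C9-R2-Q6-V2-HQ: 15+17+16+8+17 = 73
HQ-C9-R2-V2-Q6-HQ: 15+17+12+8+13 = 65
HQ-Q6-C9-V2-R2-HQ: 13+2+9+12+14 = 50
HQ-Q6-C9-R2-V2-HQ: 13+2+17+12+17 = 61
HQ-Q6-V2-C9-R2-HQ: 13+8+9+17+14 = 61
HQ-Q6-R2-C9-V2-HQ: 13+16+17+9+17 = 72
HQ-V2-C9-Q6-R2-HQ: 17+9+2+16+14 = 58
HQ-V2-Q6-C9-R2-HQ: 17+8+2+17+14 = 58
The minimum is 50.
One optimal route: HQ → Q6 → C9 → V2 → R2 → HQ (or its reverse).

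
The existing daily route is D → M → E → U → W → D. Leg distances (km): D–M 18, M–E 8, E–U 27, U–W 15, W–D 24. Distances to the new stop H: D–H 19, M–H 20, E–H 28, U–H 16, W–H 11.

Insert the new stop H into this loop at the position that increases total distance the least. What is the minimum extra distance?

Insertion cost between consecutive stops i–j is d(i,H) + d(H,j) − d(i,j):
  between D and M: 19 + 20 − 18 = 21
  between M and E: 20 + 28 − 8 = 40
  between E and U: 28 + 16 − 27 = 17
  between U and W: 16 + 11 − 15 = 12
  between W and D: 11 + 19 − 24 = 6
Cheapest insertion is between W and D, adding 6.
New total = 92 + 6 = 98.

Minimum extra distance: 6 km, inserting H between W and D.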